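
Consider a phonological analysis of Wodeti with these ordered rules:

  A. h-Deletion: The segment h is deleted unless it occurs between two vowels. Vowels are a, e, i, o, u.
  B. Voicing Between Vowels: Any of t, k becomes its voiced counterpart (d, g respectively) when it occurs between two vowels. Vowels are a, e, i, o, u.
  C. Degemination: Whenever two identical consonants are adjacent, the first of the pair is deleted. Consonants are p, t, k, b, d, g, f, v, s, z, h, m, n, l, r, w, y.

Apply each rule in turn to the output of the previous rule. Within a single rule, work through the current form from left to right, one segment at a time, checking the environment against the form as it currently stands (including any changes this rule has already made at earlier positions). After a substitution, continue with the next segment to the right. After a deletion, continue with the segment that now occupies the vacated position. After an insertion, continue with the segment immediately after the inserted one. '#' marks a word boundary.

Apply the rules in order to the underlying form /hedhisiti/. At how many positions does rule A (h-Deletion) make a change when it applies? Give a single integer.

2

A h-Deletion: [hedhisiti] → [edisiti]
B Voicing Between Vowels: [edisiti] → [edisidi]
C Degemination: no change — [edisidi]
Rule A changed 2 position(s).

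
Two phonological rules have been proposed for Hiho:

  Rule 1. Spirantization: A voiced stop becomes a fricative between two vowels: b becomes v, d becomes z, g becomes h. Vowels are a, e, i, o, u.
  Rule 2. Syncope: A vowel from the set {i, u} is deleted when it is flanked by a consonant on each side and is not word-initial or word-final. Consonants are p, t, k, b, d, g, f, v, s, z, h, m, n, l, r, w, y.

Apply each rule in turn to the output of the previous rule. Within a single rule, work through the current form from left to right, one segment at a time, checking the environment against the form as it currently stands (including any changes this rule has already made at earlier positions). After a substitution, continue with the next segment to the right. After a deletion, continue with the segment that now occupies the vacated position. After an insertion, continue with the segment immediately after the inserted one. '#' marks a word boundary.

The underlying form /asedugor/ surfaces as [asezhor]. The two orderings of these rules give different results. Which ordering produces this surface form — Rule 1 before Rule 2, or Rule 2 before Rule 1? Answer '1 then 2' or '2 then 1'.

Order 1 then 2:
  1 Spirantization: [asedugor] → [asezuhor]
  2 Syncope: [asezuhor] → [asezhor]
  result: [asezhor]
Order 2 then 1:
  2 Syncope: [asedugor] → [asedgor]
  1 Spirantization: no change — [asedgor]
  result: [asedgor]

1 then 2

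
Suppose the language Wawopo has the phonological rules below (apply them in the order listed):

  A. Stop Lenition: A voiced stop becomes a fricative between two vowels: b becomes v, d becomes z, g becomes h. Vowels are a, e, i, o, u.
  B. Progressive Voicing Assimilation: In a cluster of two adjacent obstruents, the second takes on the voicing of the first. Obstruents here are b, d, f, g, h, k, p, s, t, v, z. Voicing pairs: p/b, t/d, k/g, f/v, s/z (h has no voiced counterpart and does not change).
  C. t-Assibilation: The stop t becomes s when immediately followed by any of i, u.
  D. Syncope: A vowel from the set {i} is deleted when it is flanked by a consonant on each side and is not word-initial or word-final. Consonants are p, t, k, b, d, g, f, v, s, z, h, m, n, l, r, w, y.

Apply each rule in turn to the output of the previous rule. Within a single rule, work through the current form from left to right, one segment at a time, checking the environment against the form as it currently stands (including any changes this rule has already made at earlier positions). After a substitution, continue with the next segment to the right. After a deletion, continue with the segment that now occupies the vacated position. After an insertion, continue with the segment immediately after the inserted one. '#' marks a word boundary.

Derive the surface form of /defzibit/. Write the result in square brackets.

[defsvt]

A Stop Lenition: [defzibit] → [defzivit]
B Progressive Voicing Assimilation: [defzivit] → [defsivit]
C t-Assibilation: no change — [defsivit]
D Syncope: [defsivit] → [defsvt]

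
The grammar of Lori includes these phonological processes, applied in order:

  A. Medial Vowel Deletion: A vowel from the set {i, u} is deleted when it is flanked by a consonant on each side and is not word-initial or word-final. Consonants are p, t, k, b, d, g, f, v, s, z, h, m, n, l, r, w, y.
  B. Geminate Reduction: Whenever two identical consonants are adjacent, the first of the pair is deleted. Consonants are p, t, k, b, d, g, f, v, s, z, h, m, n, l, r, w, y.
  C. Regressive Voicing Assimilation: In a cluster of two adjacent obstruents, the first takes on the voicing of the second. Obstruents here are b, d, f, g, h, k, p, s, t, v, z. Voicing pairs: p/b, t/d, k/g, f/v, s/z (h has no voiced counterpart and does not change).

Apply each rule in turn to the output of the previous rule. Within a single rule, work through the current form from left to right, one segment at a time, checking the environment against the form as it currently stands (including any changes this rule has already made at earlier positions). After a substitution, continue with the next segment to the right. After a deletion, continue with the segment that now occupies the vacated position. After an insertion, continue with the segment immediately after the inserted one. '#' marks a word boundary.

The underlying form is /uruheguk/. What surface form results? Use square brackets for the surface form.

A Medial Vowel Deletion: [uruheguk] → [urhegk]
B Geminate Reduction: no change — [urhegk]
C Regressive Voicing Assimilation: [urhegk] → [urhekk]

[urhekk]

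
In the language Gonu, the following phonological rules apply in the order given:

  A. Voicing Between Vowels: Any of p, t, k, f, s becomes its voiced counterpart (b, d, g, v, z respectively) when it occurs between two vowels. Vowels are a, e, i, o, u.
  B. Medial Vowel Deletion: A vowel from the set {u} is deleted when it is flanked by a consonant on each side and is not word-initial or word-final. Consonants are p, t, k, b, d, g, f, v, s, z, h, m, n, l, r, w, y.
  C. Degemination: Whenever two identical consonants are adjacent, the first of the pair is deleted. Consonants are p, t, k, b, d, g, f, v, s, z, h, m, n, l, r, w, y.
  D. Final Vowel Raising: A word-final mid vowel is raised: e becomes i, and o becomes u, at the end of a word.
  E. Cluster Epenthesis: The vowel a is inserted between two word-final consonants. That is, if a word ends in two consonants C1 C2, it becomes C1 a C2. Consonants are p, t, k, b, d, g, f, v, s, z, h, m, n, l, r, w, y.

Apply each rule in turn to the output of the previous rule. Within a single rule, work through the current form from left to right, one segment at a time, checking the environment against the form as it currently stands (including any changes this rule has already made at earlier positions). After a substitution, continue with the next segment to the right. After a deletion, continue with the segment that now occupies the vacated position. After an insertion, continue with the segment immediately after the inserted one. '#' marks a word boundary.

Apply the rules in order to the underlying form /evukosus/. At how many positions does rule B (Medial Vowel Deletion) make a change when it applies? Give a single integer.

A Voicing Between Vowels: [evukosus] → [evugozus]
B Medial Vowel Deletion: [evugozus] → [evgozs]
C Degemination: no change — [evgozs]
D Final Vowel Raising: no change — [evgozs]
E Cluster Epenthesis: [evgozs] → [evgozas]
Rule B changed 2 position(s).

2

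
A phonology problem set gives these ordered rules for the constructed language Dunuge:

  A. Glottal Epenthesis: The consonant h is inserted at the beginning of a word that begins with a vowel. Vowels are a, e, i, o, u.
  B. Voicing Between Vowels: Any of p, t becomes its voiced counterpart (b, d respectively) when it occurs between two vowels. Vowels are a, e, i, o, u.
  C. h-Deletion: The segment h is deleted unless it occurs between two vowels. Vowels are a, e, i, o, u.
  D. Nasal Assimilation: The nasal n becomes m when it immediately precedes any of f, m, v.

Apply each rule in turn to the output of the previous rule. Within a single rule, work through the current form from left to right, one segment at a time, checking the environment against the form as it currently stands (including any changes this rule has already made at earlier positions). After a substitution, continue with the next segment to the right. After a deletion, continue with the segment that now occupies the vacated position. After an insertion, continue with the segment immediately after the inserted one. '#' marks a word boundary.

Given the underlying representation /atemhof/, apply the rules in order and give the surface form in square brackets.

[ademof]

A Glottal Epenthesis: [atemhof] → [hatemhof]
B Voicing Between Vowels: [hatemhof] → [hademhof]
C h-Deletion: [hademhof] → [ademof]
D Nasal Assimilation: no change — [ademof]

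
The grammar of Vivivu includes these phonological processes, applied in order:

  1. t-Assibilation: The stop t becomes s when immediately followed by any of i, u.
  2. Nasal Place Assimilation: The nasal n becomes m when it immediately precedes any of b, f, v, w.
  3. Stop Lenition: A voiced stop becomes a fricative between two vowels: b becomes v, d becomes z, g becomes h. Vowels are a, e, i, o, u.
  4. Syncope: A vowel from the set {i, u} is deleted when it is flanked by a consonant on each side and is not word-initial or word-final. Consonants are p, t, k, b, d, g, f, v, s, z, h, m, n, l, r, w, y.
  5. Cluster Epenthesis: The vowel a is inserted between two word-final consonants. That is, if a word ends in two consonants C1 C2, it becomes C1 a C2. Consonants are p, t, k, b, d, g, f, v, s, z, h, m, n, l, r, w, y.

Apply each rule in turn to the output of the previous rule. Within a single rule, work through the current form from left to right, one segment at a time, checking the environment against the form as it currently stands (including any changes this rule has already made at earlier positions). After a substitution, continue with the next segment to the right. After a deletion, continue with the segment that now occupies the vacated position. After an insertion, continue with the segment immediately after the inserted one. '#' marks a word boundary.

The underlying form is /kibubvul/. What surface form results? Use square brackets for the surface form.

1 t-Assibilation: no change — [kibubvul]
2 Nasal Place Assimilation: no change — [kibubvul]
3 Stop Lenition: [kibubvul] → [kivubvul]
4 Syncope: [kivubvul] → [kvbvl]
5 Cluster Epenthesis: [kvbvl] → [kvbval]

[kvbval]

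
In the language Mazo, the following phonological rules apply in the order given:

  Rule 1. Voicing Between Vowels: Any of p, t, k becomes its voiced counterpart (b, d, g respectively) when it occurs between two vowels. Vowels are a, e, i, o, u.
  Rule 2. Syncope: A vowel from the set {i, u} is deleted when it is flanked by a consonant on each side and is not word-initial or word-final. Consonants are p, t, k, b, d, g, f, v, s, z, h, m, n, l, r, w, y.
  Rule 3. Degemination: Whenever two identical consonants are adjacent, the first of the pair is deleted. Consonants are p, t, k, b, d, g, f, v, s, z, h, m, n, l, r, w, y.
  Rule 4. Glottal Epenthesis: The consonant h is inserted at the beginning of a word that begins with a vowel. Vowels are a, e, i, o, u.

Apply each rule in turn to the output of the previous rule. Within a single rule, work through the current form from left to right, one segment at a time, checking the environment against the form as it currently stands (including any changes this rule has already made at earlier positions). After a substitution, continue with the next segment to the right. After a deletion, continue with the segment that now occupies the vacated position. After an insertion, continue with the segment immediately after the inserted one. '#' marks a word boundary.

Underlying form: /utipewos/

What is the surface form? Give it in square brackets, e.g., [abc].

Rule 1 Voicing Between Vowels: [utipewos] → [udibewos]
Rule 2 Syncope: [udibewos] → [udbewos]
Rule 3 Degemination: no change — [udbewos]
Rule 4 Glottal Epenthesis: [udbewos] → [hudbewos]

[hudbewos]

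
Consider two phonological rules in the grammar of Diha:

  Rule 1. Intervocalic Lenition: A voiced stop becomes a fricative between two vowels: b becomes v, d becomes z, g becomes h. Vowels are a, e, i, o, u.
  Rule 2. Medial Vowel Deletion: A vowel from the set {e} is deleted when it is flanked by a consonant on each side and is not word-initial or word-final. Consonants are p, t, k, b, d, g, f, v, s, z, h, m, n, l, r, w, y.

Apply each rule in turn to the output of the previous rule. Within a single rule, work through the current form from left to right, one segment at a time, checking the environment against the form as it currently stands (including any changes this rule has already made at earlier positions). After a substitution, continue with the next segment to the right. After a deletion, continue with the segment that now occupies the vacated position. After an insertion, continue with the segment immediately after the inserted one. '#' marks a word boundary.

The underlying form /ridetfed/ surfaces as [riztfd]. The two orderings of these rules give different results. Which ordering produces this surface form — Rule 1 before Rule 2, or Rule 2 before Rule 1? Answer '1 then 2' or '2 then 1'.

1 then 2

Order 1 then 2:
  1 Intervocalic Lenition: [ridetfed] → [rizetfed]
  2 Medial Vowel Deletion: [rizetfed] → [riztfd]
  result: [riztfd]
Order 2 then 1:
  2 Medial Vowel Deletion: [ridetfed] → [ridtfd]
  1 Intervocalic Lenition: no change — [ridtfd]
  result: [ridtfd]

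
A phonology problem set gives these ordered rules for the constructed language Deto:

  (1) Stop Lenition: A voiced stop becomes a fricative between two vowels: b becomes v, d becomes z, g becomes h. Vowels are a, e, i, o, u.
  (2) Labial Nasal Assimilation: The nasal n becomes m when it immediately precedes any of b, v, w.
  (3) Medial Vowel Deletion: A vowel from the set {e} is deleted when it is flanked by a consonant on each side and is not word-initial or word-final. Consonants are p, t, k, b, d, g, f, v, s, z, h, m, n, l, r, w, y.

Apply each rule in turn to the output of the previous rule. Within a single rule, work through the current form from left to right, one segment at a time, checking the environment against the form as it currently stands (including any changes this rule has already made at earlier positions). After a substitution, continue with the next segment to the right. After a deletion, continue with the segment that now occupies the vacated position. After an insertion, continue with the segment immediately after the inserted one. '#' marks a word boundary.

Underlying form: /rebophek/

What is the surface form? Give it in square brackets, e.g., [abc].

(1) Stop Lenition: [rebophek] → [revophek]
(2) Labial Nasal Assimilation: no change — [revophek]
(3) Medial Vowel Deletion: [revophek] → [rvophk]

[rvophk]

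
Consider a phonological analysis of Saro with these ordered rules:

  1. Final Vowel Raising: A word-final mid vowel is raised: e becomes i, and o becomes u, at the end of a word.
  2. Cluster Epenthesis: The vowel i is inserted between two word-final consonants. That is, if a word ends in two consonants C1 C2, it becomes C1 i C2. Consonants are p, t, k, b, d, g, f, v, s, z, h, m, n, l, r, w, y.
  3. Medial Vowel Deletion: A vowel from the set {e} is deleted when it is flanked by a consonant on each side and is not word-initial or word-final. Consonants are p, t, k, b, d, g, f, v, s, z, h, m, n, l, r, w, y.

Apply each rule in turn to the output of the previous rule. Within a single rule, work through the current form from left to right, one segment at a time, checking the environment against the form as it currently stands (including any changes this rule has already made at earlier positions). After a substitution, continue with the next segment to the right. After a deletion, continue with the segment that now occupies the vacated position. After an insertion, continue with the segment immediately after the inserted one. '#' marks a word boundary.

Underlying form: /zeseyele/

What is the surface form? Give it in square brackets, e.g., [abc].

1 Final Vowel Raising: [zeseyele] → [zeseyeli]
2 Cluster Epenthesis: no change — [zeseyeli]
3 Medial Vowel Deletion: [zeseyeli] → [zsyli]

[zsyli]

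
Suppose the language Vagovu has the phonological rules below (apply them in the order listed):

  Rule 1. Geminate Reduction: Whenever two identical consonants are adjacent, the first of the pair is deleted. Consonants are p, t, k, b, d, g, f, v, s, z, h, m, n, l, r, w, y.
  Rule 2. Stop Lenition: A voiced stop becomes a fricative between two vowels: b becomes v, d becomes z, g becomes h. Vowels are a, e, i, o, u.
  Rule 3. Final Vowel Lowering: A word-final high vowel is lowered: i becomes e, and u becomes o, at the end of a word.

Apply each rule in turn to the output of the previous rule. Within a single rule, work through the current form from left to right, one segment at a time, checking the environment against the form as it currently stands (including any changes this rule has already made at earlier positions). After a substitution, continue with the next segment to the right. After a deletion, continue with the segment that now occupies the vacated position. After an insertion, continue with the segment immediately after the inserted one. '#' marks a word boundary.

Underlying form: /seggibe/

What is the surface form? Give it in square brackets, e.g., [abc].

Rule 1 Geminate Reduction: [seggibe] → [segibe]
Rule 2 Stop Lenition: [segibe] → [sehive]
Rule 3 Final Vowel Lowering: no change — [sehive]

[sehive]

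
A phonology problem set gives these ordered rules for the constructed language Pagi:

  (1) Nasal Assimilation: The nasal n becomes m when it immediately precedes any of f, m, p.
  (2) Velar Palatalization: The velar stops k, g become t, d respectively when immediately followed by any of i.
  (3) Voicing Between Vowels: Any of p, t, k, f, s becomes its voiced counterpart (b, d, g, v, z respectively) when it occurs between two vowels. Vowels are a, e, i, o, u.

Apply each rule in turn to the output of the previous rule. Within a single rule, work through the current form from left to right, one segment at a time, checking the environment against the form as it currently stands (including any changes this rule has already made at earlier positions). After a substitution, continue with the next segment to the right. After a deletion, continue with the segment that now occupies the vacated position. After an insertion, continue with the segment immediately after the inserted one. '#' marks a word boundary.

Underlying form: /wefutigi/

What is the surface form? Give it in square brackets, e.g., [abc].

(1) Nasal Assimilation: no change — [wefutigi]
(2) Velar Palatalization: [wefutigi] → [wefutidi]
(3) Voicing Between Vowels: [wefutidi] → [wevudidi]

[wevudidi]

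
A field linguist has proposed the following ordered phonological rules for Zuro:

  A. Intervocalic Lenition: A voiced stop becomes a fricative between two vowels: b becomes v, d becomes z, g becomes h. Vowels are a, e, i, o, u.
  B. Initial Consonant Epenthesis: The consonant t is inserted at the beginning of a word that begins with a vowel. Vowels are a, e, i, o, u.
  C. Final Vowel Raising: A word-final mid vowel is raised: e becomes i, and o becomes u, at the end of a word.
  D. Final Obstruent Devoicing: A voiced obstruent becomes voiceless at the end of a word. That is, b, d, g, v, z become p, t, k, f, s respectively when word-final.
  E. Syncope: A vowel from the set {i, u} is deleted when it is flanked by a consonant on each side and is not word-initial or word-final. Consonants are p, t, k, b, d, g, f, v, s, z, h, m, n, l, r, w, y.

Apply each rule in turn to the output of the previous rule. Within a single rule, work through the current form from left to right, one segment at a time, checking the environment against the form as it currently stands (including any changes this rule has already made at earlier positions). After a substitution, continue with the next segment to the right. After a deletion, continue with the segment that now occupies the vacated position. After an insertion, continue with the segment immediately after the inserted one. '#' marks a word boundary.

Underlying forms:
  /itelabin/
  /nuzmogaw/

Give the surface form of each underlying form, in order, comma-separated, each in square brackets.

/itelabin/:
  A Intervocalic Lenition: [itelabin] → [itelavin]
  B Initial Consonant Epenthesis: [itelavin] → [titelavin]
  C Final Vowel Raising: no change — [titelavin]
  D Final Obstruent Devoicing: no change — [titelavin]
  E Syncope: [titelavin] → [ttelavn]
/nuzmogaw/:
  A Intervocalic Lenition: [nuzmogaw] → [nuzmohaw]
  B Initial Consonant Epenthesis: no change — [nuzmohaw]
  C Final Vowel Raising: no change — [nuzmohaw]
  D Final Obstruent Devoicing: no change — [nuzmohaw]
  E Syncope: [nuzmohaw] → [nzmohaw]

[ttelavn], [nzmohaw]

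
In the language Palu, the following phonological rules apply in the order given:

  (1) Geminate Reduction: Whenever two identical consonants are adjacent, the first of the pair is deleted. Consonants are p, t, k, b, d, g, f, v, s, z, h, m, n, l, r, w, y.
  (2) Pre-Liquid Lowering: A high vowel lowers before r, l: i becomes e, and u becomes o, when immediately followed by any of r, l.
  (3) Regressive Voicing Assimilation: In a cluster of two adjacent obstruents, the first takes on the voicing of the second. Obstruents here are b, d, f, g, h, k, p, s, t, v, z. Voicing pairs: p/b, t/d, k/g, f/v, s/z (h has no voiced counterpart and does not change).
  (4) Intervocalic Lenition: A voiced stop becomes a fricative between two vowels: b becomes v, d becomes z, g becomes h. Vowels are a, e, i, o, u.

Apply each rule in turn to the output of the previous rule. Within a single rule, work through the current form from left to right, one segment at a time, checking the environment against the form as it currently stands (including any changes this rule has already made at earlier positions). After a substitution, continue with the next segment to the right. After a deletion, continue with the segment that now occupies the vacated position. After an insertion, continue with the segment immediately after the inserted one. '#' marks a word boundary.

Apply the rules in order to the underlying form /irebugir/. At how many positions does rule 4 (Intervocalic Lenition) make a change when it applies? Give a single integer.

2

(1) Geminate Reduction: no change — [irebugir]
(2) Pre-Liquid Lowering: [irebugir] → [erebuger]
(3) Regressive Voicing Assimilation: no change — [erebuger]
(4) Intervocalic Lenition: [erebuger] → [erevuher]
Rule 4 changed 2 position(s).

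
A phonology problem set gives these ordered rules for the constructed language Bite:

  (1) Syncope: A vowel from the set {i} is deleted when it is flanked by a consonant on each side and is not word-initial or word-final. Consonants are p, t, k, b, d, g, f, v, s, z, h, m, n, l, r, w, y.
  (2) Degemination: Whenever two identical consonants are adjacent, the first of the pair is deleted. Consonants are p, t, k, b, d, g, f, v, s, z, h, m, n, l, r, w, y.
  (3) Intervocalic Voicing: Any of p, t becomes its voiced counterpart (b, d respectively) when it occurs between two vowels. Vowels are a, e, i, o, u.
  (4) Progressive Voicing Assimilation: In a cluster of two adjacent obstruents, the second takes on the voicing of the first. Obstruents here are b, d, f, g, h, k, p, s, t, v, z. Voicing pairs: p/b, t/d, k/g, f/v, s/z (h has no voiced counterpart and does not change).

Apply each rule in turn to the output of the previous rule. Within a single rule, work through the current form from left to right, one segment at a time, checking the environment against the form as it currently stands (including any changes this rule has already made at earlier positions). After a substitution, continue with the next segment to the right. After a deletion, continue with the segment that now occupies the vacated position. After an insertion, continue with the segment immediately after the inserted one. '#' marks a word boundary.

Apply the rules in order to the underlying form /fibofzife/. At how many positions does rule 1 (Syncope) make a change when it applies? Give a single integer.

2

(1) Syncope: [fibofzife] → [fbofzfe]
(2) Degemination: no change — [fbofzfe]
(3) Intervocalic Voicing: no change — [fbofzfe]
(4) Progressive Voicing Assimilation: [fbofzfe] → [fpofsfe]
Rule 1 changed 2 position(s).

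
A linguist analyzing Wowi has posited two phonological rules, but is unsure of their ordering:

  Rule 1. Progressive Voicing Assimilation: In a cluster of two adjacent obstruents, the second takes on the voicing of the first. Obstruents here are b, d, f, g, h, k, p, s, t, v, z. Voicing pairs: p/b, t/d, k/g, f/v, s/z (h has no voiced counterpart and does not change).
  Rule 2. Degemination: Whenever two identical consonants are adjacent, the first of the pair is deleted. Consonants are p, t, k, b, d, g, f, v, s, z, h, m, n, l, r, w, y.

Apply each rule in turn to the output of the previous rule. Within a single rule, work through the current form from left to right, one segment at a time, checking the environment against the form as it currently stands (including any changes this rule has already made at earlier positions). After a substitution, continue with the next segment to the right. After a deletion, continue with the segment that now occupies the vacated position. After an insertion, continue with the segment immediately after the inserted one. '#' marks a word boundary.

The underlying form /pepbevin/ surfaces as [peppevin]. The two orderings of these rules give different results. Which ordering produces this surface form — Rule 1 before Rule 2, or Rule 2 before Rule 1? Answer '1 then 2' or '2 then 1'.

2 then 1

Order 1 then 2:
  1 Progressive Voicing Assimilation: [pepbevin] → [peppevin]
  2 Degemination: [peppevin] → [pepevin]
  result: [pepevin]
Order 2 then 1:
  2 Degemination: no change — [pepbevin]
  1 Progressive Voicing Assimilation: [pepbevin] → [peppevin]
  result: [peppevin]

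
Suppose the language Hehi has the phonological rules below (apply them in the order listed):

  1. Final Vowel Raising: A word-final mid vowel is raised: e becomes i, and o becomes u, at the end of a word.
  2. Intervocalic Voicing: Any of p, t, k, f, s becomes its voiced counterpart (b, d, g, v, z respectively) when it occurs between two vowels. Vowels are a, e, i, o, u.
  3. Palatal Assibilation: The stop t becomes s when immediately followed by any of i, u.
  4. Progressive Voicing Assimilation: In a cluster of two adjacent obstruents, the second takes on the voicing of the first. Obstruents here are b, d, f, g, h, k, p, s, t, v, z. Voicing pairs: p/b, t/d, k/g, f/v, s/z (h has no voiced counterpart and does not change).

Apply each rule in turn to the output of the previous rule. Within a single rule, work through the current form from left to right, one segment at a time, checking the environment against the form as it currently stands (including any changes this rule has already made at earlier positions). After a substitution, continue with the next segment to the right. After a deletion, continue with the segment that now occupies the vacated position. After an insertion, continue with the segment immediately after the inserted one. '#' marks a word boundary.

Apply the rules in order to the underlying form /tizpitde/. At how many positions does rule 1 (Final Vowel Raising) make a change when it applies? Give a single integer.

1 Final Vowel Raising: [tizpitde] → [tizpitdi]
2 Intervocalic Voicing: no change — [tizpitdi]
3 Palatal Assibilation: [tizpitdi] → [sizpitdi]
4 Progressive Voicing Assimilation: [sizpitdi] → [sizbitti]
Rule 1 changed 1 position(s).

1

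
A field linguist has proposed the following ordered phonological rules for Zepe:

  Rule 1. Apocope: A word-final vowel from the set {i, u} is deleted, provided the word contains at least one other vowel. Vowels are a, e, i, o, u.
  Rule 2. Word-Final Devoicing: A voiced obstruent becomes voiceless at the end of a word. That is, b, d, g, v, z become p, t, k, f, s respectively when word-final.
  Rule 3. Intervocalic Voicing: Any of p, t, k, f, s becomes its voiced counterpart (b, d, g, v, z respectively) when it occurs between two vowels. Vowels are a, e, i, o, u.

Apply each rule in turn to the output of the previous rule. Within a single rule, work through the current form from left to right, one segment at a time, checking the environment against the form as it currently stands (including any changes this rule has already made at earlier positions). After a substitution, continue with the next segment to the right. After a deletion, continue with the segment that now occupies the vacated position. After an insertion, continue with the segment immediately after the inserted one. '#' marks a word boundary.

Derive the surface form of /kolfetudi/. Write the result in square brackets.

Rule 1 Apocope: [kolfetudi] → [kolfetud]
Rule 2 Word-Final Devoicing: [kolfetud] → [kolfetut]
Rule 3 Intervocalic Voicing: [kolfetut] → [kolfedut]

[kolfedut]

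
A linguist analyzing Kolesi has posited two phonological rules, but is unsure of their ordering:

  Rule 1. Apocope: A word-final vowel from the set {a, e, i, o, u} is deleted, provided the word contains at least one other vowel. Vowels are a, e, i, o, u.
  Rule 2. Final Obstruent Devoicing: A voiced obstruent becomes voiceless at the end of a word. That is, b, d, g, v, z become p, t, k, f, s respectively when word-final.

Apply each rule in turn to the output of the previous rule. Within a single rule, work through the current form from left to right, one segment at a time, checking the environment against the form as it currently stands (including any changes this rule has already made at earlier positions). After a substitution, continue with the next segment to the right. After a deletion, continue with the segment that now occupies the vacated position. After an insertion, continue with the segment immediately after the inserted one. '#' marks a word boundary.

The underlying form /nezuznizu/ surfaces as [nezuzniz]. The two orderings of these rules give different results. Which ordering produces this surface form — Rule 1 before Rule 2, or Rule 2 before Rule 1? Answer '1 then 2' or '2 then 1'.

2 then 1

Order 1 then 2:
  1 Apocope: [nezuznizu] → [nezuzniz]
  2 Final Obstruent Devoicing: [nezuzniz] → [nezuznis]
  result: [nezuznis]
Order 2 then 1:
  2 Final Obstruent Devoicing: no change — [nezuznizu]
  1 Apocope: [nezuznizu] → [nezuzniz]
  result: [nezuzniz]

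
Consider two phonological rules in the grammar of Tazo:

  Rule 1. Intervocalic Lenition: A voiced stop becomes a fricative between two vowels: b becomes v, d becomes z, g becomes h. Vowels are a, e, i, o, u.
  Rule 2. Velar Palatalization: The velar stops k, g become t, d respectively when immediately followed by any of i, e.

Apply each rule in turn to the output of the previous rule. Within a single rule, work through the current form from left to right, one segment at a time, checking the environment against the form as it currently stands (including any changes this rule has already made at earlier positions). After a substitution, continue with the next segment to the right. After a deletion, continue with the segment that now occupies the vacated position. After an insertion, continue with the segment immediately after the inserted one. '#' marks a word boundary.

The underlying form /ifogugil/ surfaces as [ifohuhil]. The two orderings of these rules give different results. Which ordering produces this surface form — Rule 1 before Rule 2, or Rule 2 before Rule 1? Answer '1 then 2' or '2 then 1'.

1 then 2

Order 1 then 2:
  1 Intervocalic Lenition: [ifogugil] → [ifohuhil]
  2 Velar Palatalization: no change — [ifohuhil]
  result: [ifohuhil]
Order 2 then 1:
  2 Velar Palatalization: [ifogugil] → [ifogudil]
  1 Intervocalic Lenition: [ifogudil] → [ifohuzil]
  result: [ifohuzil]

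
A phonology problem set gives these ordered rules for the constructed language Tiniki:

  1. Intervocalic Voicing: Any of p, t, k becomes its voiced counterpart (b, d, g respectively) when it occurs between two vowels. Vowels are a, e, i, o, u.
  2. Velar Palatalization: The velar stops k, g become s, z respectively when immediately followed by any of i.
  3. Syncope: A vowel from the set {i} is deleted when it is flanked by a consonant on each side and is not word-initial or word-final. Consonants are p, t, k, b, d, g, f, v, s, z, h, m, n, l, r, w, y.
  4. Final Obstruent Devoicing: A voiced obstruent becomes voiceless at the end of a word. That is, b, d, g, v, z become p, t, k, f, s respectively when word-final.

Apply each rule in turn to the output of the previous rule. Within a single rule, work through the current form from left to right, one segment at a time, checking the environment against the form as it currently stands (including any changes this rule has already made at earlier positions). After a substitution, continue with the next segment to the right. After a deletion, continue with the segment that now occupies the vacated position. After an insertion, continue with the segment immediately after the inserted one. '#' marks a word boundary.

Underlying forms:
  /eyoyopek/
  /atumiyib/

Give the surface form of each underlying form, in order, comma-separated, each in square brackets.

[eyoyobek], [adumyp]

/eyoyopek/:
  1 Intervocalic Voicing: [eyoyopek] → [eyoyobek]
  2 Velar Palatalization: no change — [eyoyobek]
  3 Syncope: no change — [eyoyobek]
  4 Final Obstruent Devoicing: no change — [eyoyobek]
/atumiyib/:
  1 Intervocalic Voicing: [atumiyib] → [adumiyib]
  2 Velar Palatalization: no change — [adumiyib]
  3 Syncope: [adumiyib] → [adumyb]
  4 Final Obstruent Devoicing: [adumyb] → [adumyp]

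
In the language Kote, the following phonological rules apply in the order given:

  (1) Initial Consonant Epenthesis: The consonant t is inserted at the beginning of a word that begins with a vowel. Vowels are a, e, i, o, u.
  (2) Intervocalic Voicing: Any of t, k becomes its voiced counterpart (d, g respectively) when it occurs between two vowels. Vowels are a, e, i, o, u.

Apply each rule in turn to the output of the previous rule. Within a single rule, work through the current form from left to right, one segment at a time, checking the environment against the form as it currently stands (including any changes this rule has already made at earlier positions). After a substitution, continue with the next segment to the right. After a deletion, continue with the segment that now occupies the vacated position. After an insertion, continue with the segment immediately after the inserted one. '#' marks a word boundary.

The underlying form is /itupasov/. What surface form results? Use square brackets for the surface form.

(1) Initial Consonant Epenthesis: [itupasov] → [titupasov]
(2) Intervocalic Voicing: [titupasov] → [tidupasov]

[tidupasov]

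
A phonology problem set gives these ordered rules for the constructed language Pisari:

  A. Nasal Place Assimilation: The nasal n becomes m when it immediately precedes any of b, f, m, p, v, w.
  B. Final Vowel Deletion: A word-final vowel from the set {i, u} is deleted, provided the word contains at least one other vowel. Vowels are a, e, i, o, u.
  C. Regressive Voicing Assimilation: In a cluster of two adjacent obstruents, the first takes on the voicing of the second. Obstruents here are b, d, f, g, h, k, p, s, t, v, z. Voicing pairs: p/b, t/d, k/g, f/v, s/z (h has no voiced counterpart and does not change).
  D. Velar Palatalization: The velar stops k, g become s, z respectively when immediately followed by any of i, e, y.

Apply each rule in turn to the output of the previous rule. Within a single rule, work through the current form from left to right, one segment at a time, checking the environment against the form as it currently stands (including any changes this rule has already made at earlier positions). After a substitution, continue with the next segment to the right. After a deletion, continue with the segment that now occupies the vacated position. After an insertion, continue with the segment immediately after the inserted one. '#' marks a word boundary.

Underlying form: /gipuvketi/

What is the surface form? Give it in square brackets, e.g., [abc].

[zipufset]

A Nasal Place Assimilation: no change — [gipuvketi]
B Final Vowel Deletion: [gipuvketi] → [gipuvket]
C Regressive Voicing Assimilation: [gipuvket] → [gipufket]
D Velar Palatalization: [gipufket] → [zipufset]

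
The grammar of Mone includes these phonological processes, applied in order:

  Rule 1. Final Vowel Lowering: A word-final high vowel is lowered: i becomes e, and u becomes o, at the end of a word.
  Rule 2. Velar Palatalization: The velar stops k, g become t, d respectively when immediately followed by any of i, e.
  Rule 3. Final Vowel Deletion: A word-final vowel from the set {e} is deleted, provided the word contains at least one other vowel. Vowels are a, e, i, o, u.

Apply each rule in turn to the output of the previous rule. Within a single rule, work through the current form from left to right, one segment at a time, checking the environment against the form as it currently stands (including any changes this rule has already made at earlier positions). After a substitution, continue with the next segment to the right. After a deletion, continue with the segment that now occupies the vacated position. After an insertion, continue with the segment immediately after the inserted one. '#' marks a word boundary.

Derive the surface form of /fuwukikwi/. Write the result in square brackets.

Rule 1 Final Vowel Lowering: [fuwukikwi] → [fuwukikwe]
Rule 2 Velar Palatalization: [fuwukikwe] → [fuwutikwe]
Rule 3 Final Vowel Deletion: [fuwutikwe] → [fuwutikw]

[fuwutikw]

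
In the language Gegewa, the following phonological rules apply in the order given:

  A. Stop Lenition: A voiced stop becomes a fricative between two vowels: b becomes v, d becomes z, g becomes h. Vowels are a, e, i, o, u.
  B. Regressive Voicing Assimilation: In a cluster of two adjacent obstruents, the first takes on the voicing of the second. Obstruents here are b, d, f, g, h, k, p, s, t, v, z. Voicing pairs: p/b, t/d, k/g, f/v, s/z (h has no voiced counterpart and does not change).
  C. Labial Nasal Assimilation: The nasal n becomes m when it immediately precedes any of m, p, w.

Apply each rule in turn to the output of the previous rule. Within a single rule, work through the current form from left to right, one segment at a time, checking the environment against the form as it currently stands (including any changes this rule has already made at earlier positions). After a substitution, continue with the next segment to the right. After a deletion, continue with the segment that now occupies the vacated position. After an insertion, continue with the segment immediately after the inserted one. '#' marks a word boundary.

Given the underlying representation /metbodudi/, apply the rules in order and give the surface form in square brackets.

A Stop Lenition: [metbodudi] → [metbozuzi]
B Regressive Voicing Assimilation: [metbozuzi] → [medbozuzi]
C Labial Nasal Assimilation: no change — [medbozuzi]

[medbozuzi]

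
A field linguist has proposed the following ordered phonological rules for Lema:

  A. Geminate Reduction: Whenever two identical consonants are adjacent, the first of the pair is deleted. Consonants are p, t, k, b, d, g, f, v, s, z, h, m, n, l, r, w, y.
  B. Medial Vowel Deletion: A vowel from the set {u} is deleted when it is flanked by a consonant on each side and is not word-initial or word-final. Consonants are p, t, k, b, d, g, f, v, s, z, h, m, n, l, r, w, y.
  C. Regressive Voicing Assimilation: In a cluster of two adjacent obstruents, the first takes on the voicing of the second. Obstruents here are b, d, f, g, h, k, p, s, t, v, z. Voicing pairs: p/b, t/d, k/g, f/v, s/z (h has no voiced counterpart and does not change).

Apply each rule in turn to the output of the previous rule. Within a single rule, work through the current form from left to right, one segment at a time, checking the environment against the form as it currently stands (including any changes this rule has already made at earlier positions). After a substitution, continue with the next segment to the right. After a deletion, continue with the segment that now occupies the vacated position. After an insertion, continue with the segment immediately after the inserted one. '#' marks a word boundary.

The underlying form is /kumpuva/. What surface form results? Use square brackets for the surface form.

A Geminate Reduction: no change — [kumpuva]
B Medial Vowel Deletion: [kumpuva] → [kmpva]
C Regressive Voicing Assimilation: [kmpva] → [kmbva]

[kmbva]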